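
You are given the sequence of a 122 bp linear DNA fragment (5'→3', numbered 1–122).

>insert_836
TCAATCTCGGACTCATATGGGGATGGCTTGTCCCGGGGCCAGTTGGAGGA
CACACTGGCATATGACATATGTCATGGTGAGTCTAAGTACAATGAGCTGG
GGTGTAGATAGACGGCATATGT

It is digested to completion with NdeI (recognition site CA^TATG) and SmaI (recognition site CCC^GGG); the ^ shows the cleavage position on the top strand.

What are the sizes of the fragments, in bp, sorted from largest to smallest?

50, 26, 19, 15, 7, 5 bp

NdeI sites (CATATG) start at positions 14, 59, 66, 116.
NdeI cuts after base 2 of each site, so after positions 15, 60, 67, 117.
The SmaI site (CCCGGG) starts at position 32.
SmaI cuts after base 3 of each site, so after position 34.
Combined cut positions: 15, 34, 60, 67, 117.
Linear molecule, 5 cuts → 6 fragments:
  1–15 → 15 bp
  16–34 → 19 bp
  35–60 → 26 bp
  61–67 → 7 bp
  68–117 → 50 bp
  118–122 → 5 bp
Sorted largest to smallest: 50, 26, 19, 15, 7, 5 bp.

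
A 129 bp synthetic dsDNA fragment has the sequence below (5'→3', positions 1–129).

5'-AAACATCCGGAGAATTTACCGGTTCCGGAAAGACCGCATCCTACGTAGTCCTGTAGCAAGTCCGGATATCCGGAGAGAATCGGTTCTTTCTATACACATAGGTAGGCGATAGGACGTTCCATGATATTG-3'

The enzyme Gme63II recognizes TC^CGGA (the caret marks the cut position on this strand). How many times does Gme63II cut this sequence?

TCCGGA occurs starting at positions 6, 24, 61, 69.
Gme63II cuts at 4 sites.

4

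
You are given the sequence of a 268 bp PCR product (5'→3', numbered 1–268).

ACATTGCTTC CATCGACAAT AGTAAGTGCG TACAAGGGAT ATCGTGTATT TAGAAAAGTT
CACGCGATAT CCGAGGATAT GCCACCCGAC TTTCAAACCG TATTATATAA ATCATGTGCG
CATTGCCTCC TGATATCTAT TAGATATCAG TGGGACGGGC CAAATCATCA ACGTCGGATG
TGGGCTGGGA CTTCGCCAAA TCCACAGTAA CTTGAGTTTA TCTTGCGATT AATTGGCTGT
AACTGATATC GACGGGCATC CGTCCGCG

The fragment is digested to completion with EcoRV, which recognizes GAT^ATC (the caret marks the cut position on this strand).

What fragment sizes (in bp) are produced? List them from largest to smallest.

EcoRV sites (GATATC) start at positions 38, 66, 132, 143, 245.
EcoRV cuts after base 3 of each site, so after positions 40, 68, 134, 145, 247.
Linear molecule, 5 cuts → 6 fragments:
  1–40 → 40 bp
  41–68 → 28 bp
  69–134 → 66 bp
  135–145 → 11 bp
  146–247 → 102 bp
  248–268 → 21 bp
Sorted largest to smallest: 102, 66, 40, 28, 21, 11 bp.

102, 66, 40, 28, 21, 11 bp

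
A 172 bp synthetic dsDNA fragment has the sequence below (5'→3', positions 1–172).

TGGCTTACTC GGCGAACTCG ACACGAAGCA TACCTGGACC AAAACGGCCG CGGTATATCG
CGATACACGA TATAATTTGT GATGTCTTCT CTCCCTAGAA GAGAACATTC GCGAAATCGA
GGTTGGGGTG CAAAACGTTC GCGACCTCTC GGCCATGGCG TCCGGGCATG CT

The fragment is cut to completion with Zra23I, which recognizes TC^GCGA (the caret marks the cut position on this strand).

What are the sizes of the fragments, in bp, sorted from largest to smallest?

59, 51, 32, 30 bp

Zra23I sites (TCGCGA) start at positions 58, 109, 139.
Zra23I cuts after base 2 of each site, so after positions 59, 110, 140.
Linear molecule, 3 cuts → 4 fragments:
  1–59 → 59 bp
  60–110 → 51 bp
  111–140 → 30 bp
  141–172 → 32 bp
Sorted largest to smallest: 59, 51, 32, 30 bp.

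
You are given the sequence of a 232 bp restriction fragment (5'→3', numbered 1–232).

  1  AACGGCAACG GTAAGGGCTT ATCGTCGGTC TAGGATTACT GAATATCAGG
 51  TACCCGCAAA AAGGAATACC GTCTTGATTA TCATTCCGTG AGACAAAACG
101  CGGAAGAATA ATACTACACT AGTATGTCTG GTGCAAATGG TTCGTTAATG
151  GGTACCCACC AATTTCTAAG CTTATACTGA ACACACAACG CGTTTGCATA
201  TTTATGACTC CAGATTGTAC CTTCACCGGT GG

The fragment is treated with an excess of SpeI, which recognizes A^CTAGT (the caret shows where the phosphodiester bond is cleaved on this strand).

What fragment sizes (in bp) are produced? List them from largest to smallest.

118, 114 bp

The SpeI site (ACTAGT) starts at position 118.
SpeI cuts after the first base of each site, so after position 118.
Linear molecule, 1 cut → 2 fragments:
  1–118 → 118 bp
  119–232 → 114 bp
Sorted largest to smallest: 118, 114 bp.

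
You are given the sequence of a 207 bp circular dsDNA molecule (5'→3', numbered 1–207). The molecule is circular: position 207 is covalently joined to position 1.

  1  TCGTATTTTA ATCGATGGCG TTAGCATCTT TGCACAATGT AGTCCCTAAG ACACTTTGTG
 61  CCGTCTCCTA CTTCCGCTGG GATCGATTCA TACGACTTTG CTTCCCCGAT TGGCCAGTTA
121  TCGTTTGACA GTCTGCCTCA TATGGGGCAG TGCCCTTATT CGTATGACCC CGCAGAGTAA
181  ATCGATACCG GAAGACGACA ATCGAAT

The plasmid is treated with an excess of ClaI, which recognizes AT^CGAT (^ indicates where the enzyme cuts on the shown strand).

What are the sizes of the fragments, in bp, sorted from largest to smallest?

ClaI sites (ATCGAT) start at positions 11, 82, 181.
ClaI cuts after base 2 of each site, so after positions 12, 83, 182.
Circular molecule, 3 cuts → 3 fragments:
  13–83 → 71 bp
  84–182 → 99 bp
  183–207 then 1–12 → 25 + 12 = 37 bp
Sorted largest to smallest: 99, 71, 37 bp.

99, 71, 37 bp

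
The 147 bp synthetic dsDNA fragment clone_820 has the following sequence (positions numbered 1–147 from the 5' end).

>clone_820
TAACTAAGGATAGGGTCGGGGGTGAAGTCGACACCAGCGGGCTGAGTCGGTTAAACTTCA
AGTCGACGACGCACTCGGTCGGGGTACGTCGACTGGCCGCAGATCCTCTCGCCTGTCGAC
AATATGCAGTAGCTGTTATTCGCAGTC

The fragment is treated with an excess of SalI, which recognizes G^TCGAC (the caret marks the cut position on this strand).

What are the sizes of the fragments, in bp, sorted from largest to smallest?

35, 32, 27, 27, 26 bp

SalI sites (GTCGAC) start at positions 27, 62, 88, 115.
SalI cuts after the first base of each site, so after positions 27, 62, 88, 115.
Linear molecule, 4 cuts → 5 fragments:
  1–27 → 27 bp
  28–62 → 35 bp
  63–88 → 26 bp
  89–115 → 27 bp
  116–147 → 32 bp
Sorted largest to smallest: 35, 32, 27, 27, 26 bp.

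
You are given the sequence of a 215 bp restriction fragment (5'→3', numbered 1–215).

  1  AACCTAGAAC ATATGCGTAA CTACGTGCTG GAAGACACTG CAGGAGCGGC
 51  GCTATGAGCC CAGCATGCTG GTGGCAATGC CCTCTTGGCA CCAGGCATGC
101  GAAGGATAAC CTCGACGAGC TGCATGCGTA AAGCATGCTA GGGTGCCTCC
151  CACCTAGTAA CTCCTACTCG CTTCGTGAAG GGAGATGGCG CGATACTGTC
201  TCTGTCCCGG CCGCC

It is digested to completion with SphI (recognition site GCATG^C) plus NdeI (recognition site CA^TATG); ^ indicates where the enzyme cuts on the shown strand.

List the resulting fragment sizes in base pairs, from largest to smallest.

SphI sites (GCATGC) start at positions 63, 95, 122, 133.
SphI cuts after base 5 of each site (before the last base), so after positions 67, 99, 126, 137.
The NdeI site (CATATG) starts at position 10.
NdeI cuts after base 2 of each site, so after position 11.
Combined cut positions: 11, 67, 99, 126, 137.
Linear molecule, 5 cuts → 6 fragments:
  1–11 → 11 bp
  12–67 → 56 bp
  68–99 → 32 bp
  100–126 → 27 bp
  127–137 → 11 bp
  138–215 → 78 bp
Sorted largest to smallest: 78, 56, 32, 27, 11, 11 bp.

78, 56, 32, 27, 11, 11 bp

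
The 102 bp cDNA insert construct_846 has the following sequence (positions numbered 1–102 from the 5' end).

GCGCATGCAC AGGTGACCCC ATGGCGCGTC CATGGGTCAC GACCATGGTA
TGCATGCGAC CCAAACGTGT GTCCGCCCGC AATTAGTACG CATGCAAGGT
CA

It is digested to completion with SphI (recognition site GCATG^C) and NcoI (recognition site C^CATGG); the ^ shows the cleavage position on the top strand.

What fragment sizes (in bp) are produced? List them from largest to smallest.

38, 13, 13, 12, 11, 8, 7 bp

SphI sites (GCATGC) start at positions 3, 52, 90.
SphI cuts after base 5 of each site (before the last base), so after positions 7, 56, 94.
NcoI sites (CCATGG) start at positions 19, 30, 43.
NcoI cuts after the first base of each site, so after positions 19, 30, 43.
Combined cut positions: 7, 19, 30, 43, 56, 94.
Linear molecule, 6 cuts → 7 fragments:
  1–7 → 7 bp
  8–19 → 12 bp
  20–30 → 11 bp
  31–43 → 13 bp
  44–56 → 13 bp
  57–94 → 38 bp
  95–102 → 8 bp
Sorted largest to smallest: 38, 13, 13, 12, 11, 8, 7 bp.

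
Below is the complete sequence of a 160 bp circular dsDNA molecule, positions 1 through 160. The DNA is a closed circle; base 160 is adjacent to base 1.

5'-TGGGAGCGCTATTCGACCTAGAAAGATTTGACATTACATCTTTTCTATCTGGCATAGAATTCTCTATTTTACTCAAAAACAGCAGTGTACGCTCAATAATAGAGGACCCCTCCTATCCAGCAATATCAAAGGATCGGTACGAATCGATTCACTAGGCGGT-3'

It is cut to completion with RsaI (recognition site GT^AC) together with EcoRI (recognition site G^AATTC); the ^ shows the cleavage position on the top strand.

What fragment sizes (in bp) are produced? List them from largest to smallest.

79, 50, 31 bp

RsaI sites (GTAC) start at positions 87, 137.
RsaI cuts after base 2 of each site, so after positions 88, 138.
The EcoRI site (GAATTC) starts at position 57.
EcoRI cuts after the first base of each site, so after position 57.
Combined cut positions: 57, 88, 138.
Circular molecule, 3 cuts → 3 fragments:
  58–88 → 31 bp
  89–138 → 50 bp
  139–160 then 1–57 → 22 + 57 = 79 bp
Sorted largest to smallest: 79, 50, 31 bp.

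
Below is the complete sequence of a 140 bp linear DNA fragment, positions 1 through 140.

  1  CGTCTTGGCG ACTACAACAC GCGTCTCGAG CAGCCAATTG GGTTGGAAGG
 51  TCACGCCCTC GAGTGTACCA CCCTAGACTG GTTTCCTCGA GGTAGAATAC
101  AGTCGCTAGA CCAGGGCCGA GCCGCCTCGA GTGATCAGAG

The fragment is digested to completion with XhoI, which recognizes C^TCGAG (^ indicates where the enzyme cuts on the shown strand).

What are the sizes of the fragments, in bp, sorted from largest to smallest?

XhoI sites (CTCGAG) start at positions 25, 58, 86, 126.
XhoI cuts after the first base of each site, so after positions 25, 58, 86, 126.
Linear molecule, 4 cuts → 5 fragments:
  1–25 → 25 bp
  26–58 → 33 bp
  59–86 → 28 bp
  87–126 → 40 bp
  127–140 → 14 bp
Sorted largest to smallest: 40, 33, 28, 25, 14 bp.

40, 33, 28, 25, 14 bp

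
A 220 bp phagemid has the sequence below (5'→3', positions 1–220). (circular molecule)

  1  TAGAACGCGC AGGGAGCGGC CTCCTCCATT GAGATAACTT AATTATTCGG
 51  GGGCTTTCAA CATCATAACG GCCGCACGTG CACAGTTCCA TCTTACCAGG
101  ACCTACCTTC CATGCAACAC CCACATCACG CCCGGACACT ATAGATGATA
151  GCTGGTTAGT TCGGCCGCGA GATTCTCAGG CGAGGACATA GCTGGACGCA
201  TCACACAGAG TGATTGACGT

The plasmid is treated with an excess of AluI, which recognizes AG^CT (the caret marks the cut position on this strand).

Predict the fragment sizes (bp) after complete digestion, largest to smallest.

AluI sites (AGCT) start at positions 150, 190.
AluI cuts after base 2 of each site, so after positions 151, 191.
Circular molecule, 2 cuts → 2 fragments:
  152–191 → 40 bp
  192–220 then 1–151 → 29 + 151 = 180 bp
Sorted largest to smallest: 180, 40 bp.

180, 40 bp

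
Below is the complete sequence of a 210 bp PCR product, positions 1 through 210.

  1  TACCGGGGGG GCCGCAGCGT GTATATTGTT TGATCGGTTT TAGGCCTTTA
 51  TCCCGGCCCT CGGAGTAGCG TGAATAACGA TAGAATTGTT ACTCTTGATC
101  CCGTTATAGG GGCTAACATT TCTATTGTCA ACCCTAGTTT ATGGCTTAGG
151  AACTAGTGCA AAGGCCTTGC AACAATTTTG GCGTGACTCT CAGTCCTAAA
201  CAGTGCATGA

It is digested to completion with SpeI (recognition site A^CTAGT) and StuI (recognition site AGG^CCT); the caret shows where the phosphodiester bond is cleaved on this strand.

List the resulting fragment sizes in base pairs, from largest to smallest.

The SpeI site (ACTAGT) starts at position 152.
SpeI cuts after the first base of each site, so after position 152.
StuI sites (AGGCCT) start at positions 42, 162.
StuI cuts after base 3 of each site, so after positions 44, 164.
Combined cut positions: 44, 152, 164.
Linear molecule, 3 cuts → 4 fragments:
  1–44 → 44 bp
  45–152 → 108 bp
  153–164 → 12 bp
  165–210 → 46 bp
Sorted largest to smallest: 108, 46, 44, 12 bp.

108, 46, 44, 12 bp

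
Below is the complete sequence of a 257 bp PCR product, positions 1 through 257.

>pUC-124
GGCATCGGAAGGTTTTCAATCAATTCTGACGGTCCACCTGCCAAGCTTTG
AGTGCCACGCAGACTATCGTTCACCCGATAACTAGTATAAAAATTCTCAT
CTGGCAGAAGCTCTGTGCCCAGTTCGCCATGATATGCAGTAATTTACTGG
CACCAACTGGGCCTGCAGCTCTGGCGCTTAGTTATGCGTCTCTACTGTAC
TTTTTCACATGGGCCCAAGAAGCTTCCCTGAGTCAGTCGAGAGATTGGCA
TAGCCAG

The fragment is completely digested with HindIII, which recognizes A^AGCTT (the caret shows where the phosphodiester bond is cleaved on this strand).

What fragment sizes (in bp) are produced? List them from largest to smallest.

HindIII sites (AAGCTT) start at positions 43, 220.
HindIII cuts after the first base of each site, so after positions 43, 220.
Linear molecule, 2 cuts → 3 fragments:
  1–43 → 43 bp
  44–220 → 177 bp
  221–257 → 37 bp
Sorted largest to smallest: 177, 43, 37 bp.

177, 43, 37 bp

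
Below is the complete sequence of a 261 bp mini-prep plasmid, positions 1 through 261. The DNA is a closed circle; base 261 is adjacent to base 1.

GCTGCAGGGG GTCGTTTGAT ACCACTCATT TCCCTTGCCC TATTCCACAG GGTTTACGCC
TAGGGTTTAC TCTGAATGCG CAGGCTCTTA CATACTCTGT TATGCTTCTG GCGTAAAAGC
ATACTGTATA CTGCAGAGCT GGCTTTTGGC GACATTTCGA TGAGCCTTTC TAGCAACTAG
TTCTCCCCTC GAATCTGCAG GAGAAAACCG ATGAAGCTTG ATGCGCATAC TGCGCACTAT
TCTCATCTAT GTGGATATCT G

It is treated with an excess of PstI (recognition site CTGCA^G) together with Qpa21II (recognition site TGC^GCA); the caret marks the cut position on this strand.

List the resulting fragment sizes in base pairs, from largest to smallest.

PstI sites (CTGCAG) start at positions 2, 131, 195.
PstI cuts after base 5 of each site (before the last base), so after positions 6, 135, 199.
Qpa21II sites (TGCGCA) start at positions 77, 222, 231.
Qpa21II cuts after base 3 of each site, so after positions 79, 224, 233.
Combined cut positions: 6, 79, 135, 199, 224, 233.
Circular molecule, 6 cuts → 6 fragments:
  7–79 → 73 bp
  80–135 → 56 bp
  136–199 → 64 bp
  200–224 → 25 bp
  225–233 → 9 bp
  234–261 then 1–6 → 28 + 6 = 34 bp
Sorted largest to smallest: 73, 64, 56, 34, 25, 9 bp.

73, 64, 56, 34, 25, 9 bp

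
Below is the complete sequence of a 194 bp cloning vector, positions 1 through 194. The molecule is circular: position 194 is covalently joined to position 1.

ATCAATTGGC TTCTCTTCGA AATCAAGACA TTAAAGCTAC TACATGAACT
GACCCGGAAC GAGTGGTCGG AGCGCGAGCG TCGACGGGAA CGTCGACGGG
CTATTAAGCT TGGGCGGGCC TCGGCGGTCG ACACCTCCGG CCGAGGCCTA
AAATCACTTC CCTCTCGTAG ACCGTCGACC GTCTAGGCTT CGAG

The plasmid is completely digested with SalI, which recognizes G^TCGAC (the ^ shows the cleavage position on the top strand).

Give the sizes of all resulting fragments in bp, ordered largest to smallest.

SalI sites (GTCGAC) start at positions 80, 92, 127, 174.
SalI cuts after the first base of each site, so after positions 80, 92, 127, 174.
Circular molecule, 4 cuts → 4 fragments:
  81–92 → 12 bp
  93–127 → 35 bp
  128–174 → 47 bp
  175–194 then 1–80 → 20 + 80 = 100 bp
Sorted largest to smallest: 100, 47, 35, 12 bp.

100, 47, 35, 12 bp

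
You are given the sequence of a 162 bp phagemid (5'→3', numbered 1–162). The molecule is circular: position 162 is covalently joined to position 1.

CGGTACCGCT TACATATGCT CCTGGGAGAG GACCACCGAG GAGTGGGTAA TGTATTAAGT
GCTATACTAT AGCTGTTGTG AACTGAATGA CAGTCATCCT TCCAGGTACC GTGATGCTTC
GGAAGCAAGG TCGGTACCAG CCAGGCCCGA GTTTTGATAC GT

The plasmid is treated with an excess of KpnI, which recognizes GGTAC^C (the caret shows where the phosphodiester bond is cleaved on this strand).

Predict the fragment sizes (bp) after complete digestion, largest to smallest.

KpnI sites (GGTACC) start at positions 2, 105, 133.
KpnI cuts after base 5 of each site (before the last base), so after positions 6, 109, 137.
Circular molecule, 3 cuts → 3 fragments:
  7–109 → 103 bp
  110–137 → 28 bp
  138–162 then 1–6 → 25 + 6 = 31 bp
Sorted largest to smallest: 103, 31, 28 bp.

103, 31, 28 bp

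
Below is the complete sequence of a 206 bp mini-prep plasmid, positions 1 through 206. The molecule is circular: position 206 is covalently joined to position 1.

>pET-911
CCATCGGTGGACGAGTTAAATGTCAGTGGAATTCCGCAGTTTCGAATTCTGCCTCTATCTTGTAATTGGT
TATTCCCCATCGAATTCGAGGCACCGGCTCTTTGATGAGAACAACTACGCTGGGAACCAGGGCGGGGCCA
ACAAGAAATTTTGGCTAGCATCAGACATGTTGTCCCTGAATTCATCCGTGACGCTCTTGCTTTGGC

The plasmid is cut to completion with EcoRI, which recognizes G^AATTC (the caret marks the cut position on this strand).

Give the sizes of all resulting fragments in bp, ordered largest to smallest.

EcoRI sites (GAATTC) start at positions 29, 44, 82, 178.
EcoRI cuts after the first base of each site, so after positions 29, 44, 82, 178.
Circular molecule, 4 cuts → 4 fragments:
  30–44 → 15 bp
  45–82 → 38 bp
  83–178 → 96 bp
  179–206 then 1–29 → 28 + 29 = 57 bp
Sorted largest to smallest: 96, 57, 38, 15 bp.

96, 57, 38, 15 bp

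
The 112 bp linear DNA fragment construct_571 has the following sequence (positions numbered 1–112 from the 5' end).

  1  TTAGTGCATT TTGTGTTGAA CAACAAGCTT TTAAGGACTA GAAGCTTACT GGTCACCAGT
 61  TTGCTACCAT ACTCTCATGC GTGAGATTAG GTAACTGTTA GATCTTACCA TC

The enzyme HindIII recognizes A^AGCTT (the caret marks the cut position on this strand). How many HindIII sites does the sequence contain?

AAGCTT occurs starting at positions 25, 42.
HindIII cuts at 2 sites.

2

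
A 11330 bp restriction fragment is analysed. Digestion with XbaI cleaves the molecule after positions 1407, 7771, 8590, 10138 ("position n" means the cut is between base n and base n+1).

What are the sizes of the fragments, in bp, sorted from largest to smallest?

Linear molecule, 4 cuts → 5 fragments:
  1407 − 0 = 1407 bp
  7771 − 1407 = 6364 bp
  8590 − 7771 = 819 bp
  10138 − 8590 = 1548 bp
  11330 − 10138 = 1192 bp
Sorted largest to smallest: 6364, 1548, 1407, 1192, 819 bp.

6364, 1548, 1407, 1192, 819 bp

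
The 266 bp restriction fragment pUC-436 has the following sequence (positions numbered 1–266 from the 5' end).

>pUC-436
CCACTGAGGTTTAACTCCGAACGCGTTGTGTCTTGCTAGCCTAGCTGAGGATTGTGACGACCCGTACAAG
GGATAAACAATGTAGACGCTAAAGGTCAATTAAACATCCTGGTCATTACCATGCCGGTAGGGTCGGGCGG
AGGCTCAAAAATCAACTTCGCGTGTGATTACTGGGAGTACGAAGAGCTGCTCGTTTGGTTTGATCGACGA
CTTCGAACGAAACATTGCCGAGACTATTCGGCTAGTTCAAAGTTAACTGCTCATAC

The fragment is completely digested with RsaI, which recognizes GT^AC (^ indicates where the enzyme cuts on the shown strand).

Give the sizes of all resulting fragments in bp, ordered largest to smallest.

113, 88, 65 bp

RsaI sites (GTAC) start at positions 64, 177.
RsaI cuts after base 2 of each site, so after positions 65, 178.
Linear molecule, 2 cuts → 3 fragments:
  1–65 → 65 bp
  66–178 → 113 bp
  179–266 → 88 bp
Sorted largest to smallest: 113, 88, 65 bp.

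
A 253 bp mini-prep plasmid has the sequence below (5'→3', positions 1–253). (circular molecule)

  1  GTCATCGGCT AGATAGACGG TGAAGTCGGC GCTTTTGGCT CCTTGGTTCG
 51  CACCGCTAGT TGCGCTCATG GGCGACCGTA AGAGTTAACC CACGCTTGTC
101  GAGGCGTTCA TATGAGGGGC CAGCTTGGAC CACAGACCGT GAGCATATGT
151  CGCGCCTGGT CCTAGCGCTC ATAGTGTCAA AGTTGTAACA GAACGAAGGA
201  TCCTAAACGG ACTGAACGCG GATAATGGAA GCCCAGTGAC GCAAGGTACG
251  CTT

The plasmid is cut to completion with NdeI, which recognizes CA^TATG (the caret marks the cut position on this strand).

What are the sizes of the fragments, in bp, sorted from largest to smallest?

218, 35 bp

NdeI sites (CATATG) start at positions 109, 144.
NdeI cuts after base 2 of each site, so after positions 110, 145.
Circular molecule, 2 cuts → 2 fragments:
  111–145 → 35 bp
  146–253 then 1–110 → 108 + 110 = 218 bp
Sorted largest to smallest: 218, 35 bp.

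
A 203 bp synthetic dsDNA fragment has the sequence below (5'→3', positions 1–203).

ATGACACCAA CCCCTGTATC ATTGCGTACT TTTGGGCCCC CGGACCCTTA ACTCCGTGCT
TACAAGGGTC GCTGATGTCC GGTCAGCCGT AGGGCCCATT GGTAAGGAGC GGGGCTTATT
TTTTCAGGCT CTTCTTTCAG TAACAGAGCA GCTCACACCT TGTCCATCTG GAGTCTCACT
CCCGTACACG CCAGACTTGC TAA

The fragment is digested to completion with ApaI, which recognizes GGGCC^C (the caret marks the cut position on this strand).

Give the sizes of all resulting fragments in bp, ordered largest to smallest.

107, 58, 38 bp

ApaI sites (GGGCCC) start at positions 34, 92.
ApaI cuts after base 5 of each site (before the last base), so after positions 38, 96.
Linear molecule, 2 cuts → 3 fragments:
  1–38 → 38 bp
  39–96 → 58 bp
  97–203 → 107 bp
Sorted largest to smallest: 107, 58, 38 bp.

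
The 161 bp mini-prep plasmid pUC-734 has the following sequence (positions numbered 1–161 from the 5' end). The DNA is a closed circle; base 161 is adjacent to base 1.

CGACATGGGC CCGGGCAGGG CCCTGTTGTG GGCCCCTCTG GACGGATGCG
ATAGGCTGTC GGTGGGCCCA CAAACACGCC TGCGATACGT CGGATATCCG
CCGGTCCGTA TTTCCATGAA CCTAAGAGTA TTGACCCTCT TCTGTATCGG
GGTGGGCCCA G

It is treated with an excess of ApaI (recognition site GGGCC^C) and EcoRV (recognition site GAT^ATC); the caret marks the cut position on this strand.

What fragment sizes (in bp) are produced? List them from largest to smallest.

63, 34, 27, 14, 12, 11 bp

ApaI sites (GGGCCC) start at positions 7, 18, 30, 64, 154.
ApaI cuts after base 5 of each site (before the last base), so after positions 11, 22, 34, 68, 158.
The EcoRV site (GATATC) starts at position 93.
EcoRV cuts after base 3 of each site, so after position 95.
Combined cut positions: 11, 22, 34, 68, 95, 158.
Circular molecule, 6 cuts → 6 fragments:
  12–22 → 11 bp
  23–34 → 12 bp
  35–68 → 34 bp
  69–95 → 27 bp
  96–158 → 63 bp
  159–161 then 1–11 → 3 + 11 = 14 bp
Sorted largest to smallest: 63, 34, 27, 14, 12, 11 bp.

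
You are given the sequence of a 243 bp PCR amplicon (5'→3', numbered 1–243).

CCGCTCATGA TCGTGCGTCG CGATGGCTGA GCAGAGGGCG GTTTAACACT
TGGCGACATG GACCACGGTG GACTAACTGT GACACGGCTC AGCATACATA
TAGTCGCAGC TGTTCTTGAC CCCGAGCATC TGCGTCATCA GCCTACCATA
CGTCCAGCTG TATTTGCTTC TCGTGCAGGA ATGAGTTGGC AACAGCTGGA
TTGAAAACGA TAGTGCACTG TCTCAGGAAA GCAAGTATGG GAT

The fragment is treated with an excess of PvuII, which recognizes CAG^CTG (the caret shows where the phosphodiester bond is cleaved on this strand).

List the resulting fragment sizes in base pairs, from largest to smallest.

PvuII sites (CAGCTG) start at positions 107, 155, 193.
PvuII cuts after base 3 of each site, so after positions 109, 157, 195.
Linear molecule, 3 cuts → 4 fragments:
  1–109 → 109 bp
  110–157 → 48 bp
  158–195 → 38 bp
  196–243 → 48 bp
Sorted largest to smallest: 109, 48, 48, 38 bp.

109, 48, 48, 38 bp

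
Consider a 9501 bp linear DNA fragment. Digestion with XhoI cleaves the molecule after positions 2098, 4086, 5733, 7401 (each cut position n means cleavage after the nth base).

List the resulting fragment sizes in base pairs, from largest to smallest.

Linear molecule, 4 cuts → 5 fragments:
  2098 − 0 = 2098 bp
  4086 − 2098 = 1988 bp
  5733 − 4086 = 1647 bp
  7401 − 5733 = 1668 bp
  9501 − 7401 = 2100 bp
Sorted largest to smallest: 2100, 2098, 1988, 1668, 1647 bp.

2100, 2098, 1988, 1668, 1647 bp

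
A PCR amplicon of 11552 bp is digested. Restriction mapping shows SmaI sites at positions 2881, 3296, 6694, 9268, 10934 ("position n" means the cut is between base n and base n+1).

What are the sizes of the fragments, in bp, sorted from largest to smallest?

3398, 2881, 2574, 1666, 618, 415 bp

Linear molecule, 5 cuts → 6 fragments:
  2881 − 0 = 2881 bp
  3296 − 2881 = 415 bp
  6694 − 3296 = 3398 bp
  9268 − 6694 = 2574 bp
  10934 − 9268 = 1666 bp
  11552 − 10934 = 618 bp
Sorted largest to smallest: 3398, 2881, 2574, 1666, 618, 415 bp.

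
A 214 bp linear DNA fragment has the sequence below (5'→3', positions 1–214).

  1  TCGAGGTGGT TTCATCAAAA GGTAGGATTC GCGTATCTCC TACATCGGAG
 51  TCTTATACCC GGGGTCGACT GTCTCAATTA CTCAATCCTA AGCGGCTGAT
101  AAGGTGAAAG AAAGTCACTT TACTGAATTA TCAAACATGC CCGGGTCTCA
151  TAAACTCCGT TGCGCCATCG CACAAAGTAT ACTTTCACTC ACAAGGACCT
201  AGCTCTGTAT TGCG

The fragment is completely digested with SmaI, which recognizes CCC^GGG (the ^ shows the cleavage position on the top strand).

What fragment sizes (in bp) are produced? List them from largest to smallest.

82, 72, 60 bp

SmaI sites (CCCGGG) start at positions 58, 140.
SmaI cuts after base 3 of each site, so after positions 60, 142.
Linear molecule, 2 cuts → 3 fragments:
  1–60 → 60 bp
  61–142 → 82 bp
  143–214 → 72 bp
Sorted largest to smallest: 82, 72, 60 bp.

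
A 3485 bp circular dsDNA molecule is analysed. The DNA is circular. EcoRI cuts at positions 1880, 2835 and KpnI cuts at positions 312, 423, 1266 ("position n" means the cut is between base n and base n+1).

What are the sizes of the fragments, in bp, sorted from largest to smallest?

962, 955, 843, 614, 111 bp

Combined cut positions (sorted): 312, 423, 1266, 1880, 2835.
Circular molecule, 5 cuts → 5 fragments:
  423 − 312 = 111 bp
  1266 − 423 = 843 bp
  1880 − 1266 = 614 bp
  2835 − 1880 = 955 bp
  wrap: 3485 − 2835 + 312 = 962 bp
Sorted largest to smallest: 962, 955, 843, 614, 111 bp.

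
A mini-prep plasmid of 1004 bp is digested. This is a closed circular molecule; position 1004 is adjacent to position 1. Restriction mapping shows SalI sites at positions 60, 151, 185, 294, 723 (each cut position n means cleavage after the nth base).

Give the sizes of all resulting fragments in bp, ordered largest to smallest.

429, 341, 109, 91, 34 bp

Circular molecule, 5 cuts → 5 fragments:
  151 − 60 = 91 bp
  185 − 151 = 34 bp
  294 − 185 = 109 bp
  723 − 294 = 429 bp
  wrap: 1004 − 723 + 60 = 341 bp
Sorted largest to smallest: 429, 341, 109, 91, 34 bp.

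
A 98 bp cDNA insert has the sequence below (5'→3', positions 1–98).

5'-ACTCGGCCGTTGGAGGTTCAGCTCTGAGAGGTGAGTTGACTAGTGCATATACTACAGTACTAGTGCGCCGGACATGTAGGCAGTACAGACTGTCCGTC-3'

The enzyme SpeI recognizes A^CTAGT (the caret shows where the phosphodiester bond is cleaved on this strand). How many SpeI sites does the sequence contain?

2

ACTAGT occurs starting at positions 39, 59.
SpeI cuts at 2 sites.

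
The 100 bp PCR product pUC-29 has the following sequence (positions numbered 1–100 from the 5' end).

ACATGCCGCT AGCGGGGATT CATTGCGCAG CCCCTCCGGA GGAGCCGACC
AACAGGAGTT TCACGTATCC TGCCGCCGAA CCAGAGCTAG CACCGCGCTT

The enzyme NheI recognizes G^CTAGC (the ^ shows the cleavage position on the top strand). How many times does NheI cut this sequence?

GCTAGC occurs starting at positions 8, 86.
NheI cuts at 2 sites.

2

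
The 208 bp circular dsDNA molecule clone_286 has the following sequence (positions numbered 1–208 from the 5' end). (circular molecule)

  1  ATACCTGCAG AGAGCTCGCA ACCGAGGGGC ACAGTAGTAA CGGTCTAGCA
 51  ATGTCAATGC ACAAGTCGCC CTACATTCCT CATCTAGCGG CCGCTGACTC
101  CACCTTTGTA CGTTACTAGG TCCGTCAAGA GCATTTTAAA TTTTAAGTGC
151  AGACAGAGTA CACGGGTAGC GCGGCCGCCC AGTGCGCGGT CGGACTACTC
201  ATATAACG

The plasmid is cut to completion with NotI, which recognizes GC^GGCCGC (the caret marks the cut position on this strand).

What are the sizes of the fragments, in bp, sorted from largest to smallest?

124, 84 bp

NotI sites (GCGGCCGC) start at positions 87, 171.
NotI cuts after base 2 of each site, so after positions 88, 172.
Circular molecule, 2 cuts → 2 fragments:
  89–172 → 84 bp
  173–208 then 1–88 → 36 + 88 = 124 bp
Sorted largest to smallest: 124, 84 bp.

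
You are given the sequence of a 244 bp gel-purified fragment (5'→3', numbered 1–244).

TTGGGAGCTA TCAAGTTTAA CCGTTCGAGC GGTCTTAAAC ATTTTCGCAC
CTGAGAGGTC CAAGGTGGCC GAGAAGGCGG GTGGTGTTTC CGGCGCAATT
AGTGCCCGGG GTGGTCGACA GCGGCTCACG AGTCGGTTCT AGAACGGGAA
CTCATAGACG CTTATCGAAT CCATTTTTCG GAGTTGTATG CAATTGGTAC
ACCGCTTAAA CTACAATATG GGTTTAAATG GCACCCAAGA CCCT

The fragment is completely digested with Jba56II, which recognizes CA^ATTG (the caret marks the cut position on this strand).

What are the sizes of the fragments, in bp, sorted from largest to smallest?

192, 52 bp

The Jba56II site (CAATTG) starts at position 191.
Jba56II cuts after base 2 of each site, so after position 192.
Linear molecule, 1 cut → 2 fragments:
  1–192 → 192 bp
  193–244 → 52 bp
Sorted largest to smallest: 192, 52 bp.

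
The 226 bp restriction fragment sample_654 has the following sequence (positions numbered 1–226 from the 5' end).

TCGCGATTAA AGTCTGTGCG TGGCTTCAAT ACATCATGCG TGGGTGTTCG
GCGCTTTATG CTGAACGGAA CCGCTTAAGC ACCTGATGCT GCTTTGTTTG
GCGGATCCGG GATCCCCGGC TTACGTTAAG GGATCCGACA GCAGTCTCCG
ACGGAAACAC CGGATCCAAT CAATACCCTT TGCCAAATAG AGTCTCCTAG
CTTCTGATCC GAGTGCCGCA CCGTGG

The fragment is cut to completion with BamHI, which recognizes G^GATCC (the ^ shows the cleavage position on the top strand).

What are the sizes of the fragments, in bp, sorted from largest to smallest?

BamHI sites (GGATCC) start at positions 103, 110, 131, 162.
BamHI cuts after the first base of each site, so after positions 103, 110, 131, 162.
Linear molecule, 4 cuts → 5 fragments:
  1–103 → 103 bp
  104–110 → 7 bp
  111–131 → 21 bp
  132–162 → 31 bp
  163–226 → 64 bp
Sorted largest to smallest: 103, 64, 31, 21, 7 bp.

103, 64, 31, 21, 7 bp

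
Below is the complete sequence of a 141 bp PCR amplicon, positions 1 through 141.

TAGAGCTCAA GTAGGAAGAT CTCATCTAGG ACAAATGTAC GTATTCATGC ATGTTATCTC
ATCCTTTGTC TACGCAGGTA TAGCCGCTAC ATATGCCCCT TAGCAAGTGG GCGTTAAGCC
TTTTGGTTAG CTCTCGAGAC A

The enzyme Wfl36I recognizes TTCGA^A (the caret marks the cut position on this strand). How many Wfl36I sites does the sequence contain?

0

No occurrence of TTCGAA is present in the sequence.
Wfl36I does not cut: 0 sites.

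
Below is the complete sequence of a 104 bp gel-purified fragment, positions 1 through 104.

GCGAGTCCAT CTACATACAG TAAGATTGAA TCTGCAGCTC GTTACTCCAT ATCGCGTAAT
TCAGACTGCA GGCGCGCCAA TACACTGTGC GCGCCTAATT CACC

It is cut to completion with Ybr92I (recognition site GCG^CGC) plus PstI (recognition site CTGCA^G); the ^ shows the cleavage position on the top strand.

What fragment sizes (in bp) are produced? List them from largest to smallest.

36, 34, 17, 13, 4 bp

Ybr92I sites (GCGCGC) start at positions 72, 89.
Ybr92I cuts after base 3 of each site, so after positions 74, 91.
PstI sites (CTGCAG) start at positions 32, 66.
PstI cuts after base 5 of each site (before the last base), so after positions 36, 70.
Combined cut positions: 36, 70, 74, 91.
Linear molecule, 4 cuts → 5 fragments:
  1–36 → 36 bp
  37–70 → 34 bp
  71–74 → 4 bp
  75–91 → 17 bp
  92–104 → 13 bp
Sorted largest to smallest: 36, 34, 17, 13, 4 bp.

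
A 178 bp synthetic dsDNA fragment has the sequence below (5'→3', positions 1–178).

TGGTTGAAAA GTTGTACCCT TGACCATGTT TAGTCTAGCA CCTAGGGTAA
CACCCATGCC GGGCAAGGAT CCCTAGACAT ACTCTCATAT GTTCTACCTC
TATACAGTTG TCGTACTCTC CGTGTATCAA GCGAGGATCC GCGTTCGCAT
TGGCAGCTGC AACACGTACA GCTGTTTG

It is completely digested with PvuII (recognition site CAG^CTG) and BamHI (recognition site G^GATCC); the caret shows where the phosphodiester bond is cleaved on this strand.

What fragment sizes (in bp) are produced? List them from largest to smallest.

PvuII sites (CAGCTG) start at positions 154, 169.
PvuII cuts after base 3 of each site, so after positions 156, 171.
BamHI sites (GGATCC) start at positions 67, 135.
BamHI cuts after the first base of each site, so after positions 67, 135.
Combined cut positions: 67, 135, 156, 171.
Linear molecule, 4 cuts → 5 fragments:
  1–67 → 67 bp
  68–135 → 68 bp
  136–156 → 21 bp
  157–171 → 15 bp
  172–178 → 7 bp
Sorted largest to smallest: 68, 67, 21, 15, 7 bp.

68, 67, 21, 15, 7 bp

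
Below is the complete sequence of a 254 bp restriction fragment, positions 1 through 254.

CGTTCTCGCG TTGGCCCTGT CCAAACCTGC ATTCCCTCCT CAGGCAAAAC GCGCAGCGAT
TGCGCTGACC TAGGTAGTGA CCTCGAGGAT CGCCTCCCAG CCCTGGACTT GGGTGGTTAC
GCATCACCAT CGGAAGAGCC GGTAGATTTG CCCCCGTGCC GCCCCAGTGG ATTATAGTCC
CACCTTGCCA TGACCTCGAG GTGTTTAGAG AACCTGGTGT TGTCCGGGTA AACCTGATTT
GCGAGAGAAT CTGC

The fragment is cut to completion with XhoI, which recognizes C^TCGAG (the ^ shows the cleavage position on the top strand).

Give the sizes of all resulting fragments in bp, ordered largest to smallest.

XhoI sites (CTCGAG) start at positions 82, 195.
XhoI cuts after the first base of each site, so after positions 82, 195.
Linear molecule, 2 cuts → 3 fragments:
  1–82 → 82 bp
  83–195 → 113 bp
  196–254 → 59 bp
Sorted largest to smallest: 113, 82, 59 bp.

113, 82, 59 bp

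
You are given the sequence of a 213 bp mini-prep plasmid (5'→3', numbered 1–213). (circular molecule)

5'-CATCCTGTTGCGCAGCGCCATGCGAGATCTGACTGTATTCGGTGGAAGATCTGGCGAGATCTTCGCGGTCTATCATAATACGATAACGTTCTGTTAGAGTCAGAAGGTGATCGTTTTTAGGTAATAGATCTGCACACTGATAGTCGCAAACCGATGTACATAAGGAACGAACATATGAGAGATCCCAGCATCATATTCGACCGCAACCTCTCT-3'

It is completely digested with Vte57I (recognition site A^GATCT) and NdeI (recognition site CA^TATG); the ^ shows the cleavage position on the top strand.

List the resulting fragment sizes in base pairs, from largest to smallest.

Vte57I sites (AGATCT) start at positions 25, 47, 57, 126.
Vte57I cuts after the first base of each site, so after positions 25, 47, 57, 126.
The NdeI site (CATATG) starts at position 172.
NdeI cuts after base 2 of each site, so after position 173.
Combined cut positions: 25, 47, 57, 126, 173.
Circular molecule, 5 cuts → 5 fragments:
  26–47 → 22 bp
  48–57 → 10 bp
  58–126 → 69 bp
  127–173 → 47 bp
  174–213 then 1–25 → 40 + 25 = 65 bp
Sorted largest to smallest: 69, 65, 47, 22, 10 bp.

69, 65, 47, 22, 10 bp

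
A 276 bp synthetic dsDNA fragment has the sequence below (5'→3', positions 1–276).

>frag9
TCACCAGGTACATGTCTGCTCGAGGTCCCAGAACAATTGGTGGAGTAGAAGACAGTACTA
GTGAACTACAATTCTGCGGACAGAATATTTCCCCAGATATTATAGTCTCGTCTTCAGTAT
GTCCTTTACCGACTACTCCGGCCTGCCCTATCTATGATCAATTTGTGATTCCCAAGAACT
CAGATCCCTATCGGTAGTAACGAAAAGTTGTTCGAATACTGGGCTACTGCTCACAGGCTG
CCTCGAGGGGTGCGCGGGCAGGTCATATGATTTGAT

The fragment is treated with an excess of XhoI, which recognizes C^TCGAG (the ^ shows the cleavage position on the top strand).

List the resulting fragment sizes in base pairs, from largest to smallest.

223, 34, 19 bp

XhoI sites (CTCGAG) start at positions 19, 242.
XhoI cuts after the first base of each site, so after positions 19, 242.
Linear molecule, 2 cuts → 3 fragments:
  1–19 → 19 bp
  20–242 → 223 bp
  243–276 → 34 bp
Sorted largest to smallest: 223, 34, 19 bp.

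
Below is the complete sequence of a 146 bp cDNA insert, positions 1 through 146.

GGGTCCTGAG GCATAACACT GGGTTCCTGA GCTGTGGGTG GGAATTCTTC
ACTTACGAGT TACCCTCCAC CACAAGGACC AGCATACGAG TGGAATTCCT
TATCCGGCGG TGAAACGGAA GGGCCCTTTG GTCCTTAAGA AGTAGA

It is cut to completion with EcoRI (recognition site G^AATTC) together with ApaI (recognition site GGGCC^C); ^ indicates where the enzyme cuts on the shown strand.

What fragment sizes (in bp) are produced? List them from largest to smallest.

EcoRI sites (GAATTC) start at positions 42, 93.
EcoRI cuts after the first base of each site, so after positions 42, 93.
The ApaI site (GGGCCC) starts at position 121.
ApaI cuts after base 5 of each site (before the last base), so after position 125.
Combined cut positions: 42, 93, 125.
Linear molecule, 3 cuts → 4 fragments:
  1–42 → 42 bp
  43–93 → 51 bp
  94–125 → 32 bp
  126–146 → 21 bp
Sorted largest to smallest: 51, 42, 32, 21 bp.

51, 42, 32, 21 bp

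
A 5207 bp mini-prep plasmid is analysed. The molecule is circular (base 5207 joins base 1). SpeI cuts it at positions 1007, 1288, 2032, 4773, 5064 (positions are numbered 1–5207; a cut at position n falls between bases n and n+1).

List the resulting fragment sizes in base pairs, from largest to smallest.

Circular molecule, 5 cuts → 5 fragments:
  1288 − 1007 = 281 bp
  2032 − 1288 = 744 bp
  4773 − 2032 = 2741 bp
  5064 − 4773 = 291 bp
  wrap: 5207 − 5064 + 1007 = 1150 bp
Sorted largest to smallest: 2741, 1150, 744, 291, 281 bp.

2741, 1150, 744, 291, 281 bp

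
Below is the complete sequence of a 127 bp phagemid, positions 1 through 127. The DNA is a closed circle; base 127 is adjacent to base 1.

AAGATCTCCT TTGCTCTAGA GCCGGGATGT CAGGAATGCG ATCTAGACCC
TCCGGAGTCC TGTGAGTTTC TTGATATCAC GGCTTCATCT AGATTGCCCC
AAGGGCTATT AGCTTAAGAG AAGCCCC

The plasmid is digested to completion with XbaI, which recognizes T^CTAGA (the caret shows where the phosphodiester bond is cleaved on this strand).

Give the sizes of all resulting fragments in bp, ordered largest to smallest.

54, 46, 27 bp

XbaI sites (TCTAGA) start at positions 15, 42, 88.
XbaI cuts after the first base of each site, so after positions 15, 42, 88.
Circular molecule, 3 cuts → 3 fragments:
  16–42 → 27 bp
  43–88 → 46 bp
  89–127 then 1–15 → 39 + 15 = 54 bp
Sorted largest to smallest: 54, 46, 27 bp.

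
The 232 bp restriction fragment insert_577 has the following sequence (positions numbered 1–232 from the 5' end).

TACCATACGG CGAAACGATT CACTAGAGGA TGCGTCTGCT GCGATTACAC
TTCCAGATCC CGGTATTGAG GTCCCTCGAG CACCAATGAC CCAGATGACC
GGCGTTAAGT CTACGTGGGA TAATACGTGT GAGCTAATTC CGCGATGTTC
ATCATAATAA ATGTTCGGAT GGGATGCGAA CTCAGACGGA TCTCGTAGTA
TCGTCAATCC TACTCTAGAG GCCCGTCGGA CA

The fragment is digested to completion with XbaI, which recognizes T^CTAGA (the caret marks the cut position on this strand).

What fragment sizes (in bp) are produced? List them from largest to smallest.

214, 18 bp

The XbaI site (TCTAGA) starts at position 214.
XbaI cuts after the first base of each site, so after position 214.
Linear molecule, 1 cut → 2 fragments:
  1–214 → 214 bp
  215–232 → 18 bp
Sorted largest to smallest: 214, 18 bp.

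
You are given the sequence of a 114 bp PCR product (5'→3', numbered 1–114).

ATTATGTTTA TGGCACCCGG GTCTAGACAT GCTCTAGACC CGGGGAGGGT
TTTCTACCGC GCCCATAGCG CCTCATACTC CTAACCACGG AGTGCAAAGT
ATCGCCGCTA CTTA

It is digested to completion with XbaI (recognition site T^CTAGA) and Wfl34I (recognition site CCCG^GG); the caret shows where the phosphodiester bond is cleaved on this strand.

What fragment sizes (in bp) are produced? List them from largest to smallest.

72, 19, 11, 9, 3 bp

XbaI sites (TCTAGA) start at positions 22, 33.
XbaI cuts after the first base of each site, so after positions 22, 33.
Wfl34I sites (CCCGGG) start at positions 16, 39.
Wfl34I cuts after base 4 of each site, so after positions 19, 42.
Combined cut positions: 19, 22, 33, 42.
Linear molecule, 4 cuts → 5 fragments:
  1–19 → 19 bp
  20–22 → 3 bp
  23–33 → 11 bp
  34–42 → 9 bp
  43–114 → 72 bp
Sorted largest to smallest: 72, 19, 11, 9, 3 bp.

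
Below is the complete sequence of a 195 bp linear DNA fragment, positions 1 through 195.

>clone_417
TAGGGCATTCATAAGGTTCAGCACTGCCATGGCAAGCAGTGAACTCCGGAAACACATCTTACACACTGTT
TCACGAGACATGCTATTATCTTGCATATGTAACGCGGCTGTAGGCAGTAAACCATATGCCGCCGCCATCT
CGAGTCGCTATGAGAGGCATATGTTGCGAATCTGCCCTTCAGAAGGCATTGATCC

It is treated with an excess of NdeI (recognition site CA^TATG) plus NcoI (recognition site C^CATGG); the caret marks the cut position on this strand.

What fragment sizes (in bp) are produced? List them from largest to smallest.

68, 36, 35, 29, 27 bp

NdeI sites (CATATG) start at positions 94, 123, 158.
NdeI cuts after base 2 of each site, so after positions 95, 124, 159.
The NcoI site (CCATGG) starts at position 27.
NcoI cuts after the first base of each site, so after position 27.
Combined cut positions: 27, 95, 124, 159.
Linear molecule, 4 cuts → 5 fragments:
  1–27 → 27 bp
  28–95 → 68 bp
  96–124 → 29 bp
  125–159 → 35 bp
  160–195 → 36 bp
Sorted largest to smallest: 68, 36, 35, 29, 27 bp.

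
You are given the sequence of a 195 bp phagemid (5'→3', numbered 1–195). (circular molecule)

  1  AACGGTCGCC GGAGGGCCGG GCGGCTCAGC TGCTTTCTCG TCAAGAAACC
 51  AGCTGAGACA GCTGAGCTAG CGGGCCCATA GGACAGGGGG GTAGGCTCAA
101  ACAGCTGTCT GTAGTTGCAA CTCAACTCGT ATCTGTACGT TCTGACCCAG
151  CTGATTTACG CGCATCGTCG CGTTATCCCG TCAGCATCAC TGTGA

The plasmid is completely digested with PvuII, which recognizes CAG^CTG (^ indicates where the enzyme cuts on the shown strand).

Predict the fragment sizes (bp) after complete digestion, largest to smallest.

PvuII sites (CAGCTG) start at positions 27, 50, 59, 102, 148.
PvuII cuts after base 3 of each site, so after positions 29, 52, 61, 104, 150.
Circular molecule, 5 cuts → 5 fragments:
  30–52 → 23 bp
  53–61 → 9 bp
  62–104 → 43 bp
  105–150 → 46 bp
  151–195 then 1–29 → 45 + 29 = 74 bp
Sorted largest to smallest: 74, 46, 43, 23, 9 bp.

74, 46, 43, 23, 9 bp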